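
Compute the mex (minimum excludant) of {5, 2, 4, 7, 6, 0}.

0 is in the set but 1 is not, so the mex is 1.

1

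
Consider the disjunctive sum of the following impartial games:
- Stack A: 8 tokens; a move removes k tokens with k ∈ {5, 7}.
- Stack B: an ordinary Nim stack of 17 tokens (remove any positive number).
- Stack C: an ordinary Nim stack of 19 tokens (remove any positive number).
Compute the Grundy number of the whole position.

3

Build the Grundy sequence for stack A with g(k) = mex{g(k−s) : s ∈ {5, 7}, s ≤ k}:
k:     0  1  2  3  4  5  6  7  8
g(k):  0  0  0  0  0  1  1  1  1
So g(8) = 1.
Stack B is a plain Nim stack of size 17, so its Grundy value is 17.
Stack C is a plain Nim stack of size 19, so its Grundy value is 19.
By the Sprague-Grundy theorem, the Grundy value of a sum of independent games is the XOR of the component values.
Combined value = 1 ⊕ 17 ⊕ 19 = 3.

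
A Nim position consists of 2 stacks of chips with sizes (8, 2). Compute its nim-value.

Bitwise XOR of the heap sizes:
  1000  (8)
  0010  (2)
  ----
  1010  (10)

10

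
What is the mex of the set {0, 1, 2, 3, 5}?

The values 0, 1, 2, 3 are all present; 4 is the first non-negative integer missing from the set.

4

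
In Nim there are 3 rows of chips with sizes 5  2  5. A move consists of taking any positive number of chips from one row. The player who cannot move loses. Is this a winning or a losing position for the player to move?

Winning position

Compute the nim-sum pairwise:
5 ⊕ 2 = 7
7 ⊕ 5 = 2
The nim-sum is 2 ≠ 0, so this is an N-position: the player to move can win.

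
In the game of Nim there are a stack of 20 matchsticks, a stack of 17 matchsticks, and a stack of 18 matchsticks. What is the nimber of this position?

23

Compute the nim-sum pairwise:
20 ^ 17 = 5
5 ^ 18 = 23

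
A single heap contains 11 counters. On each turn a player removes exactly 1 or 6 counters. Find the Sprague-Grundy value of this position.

Compute g(0), g(1), … for moves {1, 6}:
k:     0  1  2  3  4  5  6  7  8  9 10 11
g(k):  0  1  0  1  0  1  2  0  1  0  1  0
So g(11) = 0.

0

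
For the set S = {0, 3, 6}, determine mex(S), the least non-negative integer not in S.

1

0 is in the set but 1 is not, so the mex is 1.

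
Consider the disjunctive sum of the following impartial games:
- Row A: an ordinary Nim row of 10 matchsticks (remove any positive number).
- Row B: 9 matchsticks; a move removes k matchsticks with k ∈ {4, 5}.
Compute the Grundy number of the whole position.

10

Row A is a plain Nim row of size 10, so its Grundy value is 10.
Build the Grundy sequence for row B with g(k) = mex{g(k−s) : s ∈ {4, 5}, s ≤ k}:
g(0) = mex{} = 0
g(1) = mex{} = 0
g(2) = mex{} = 0
g(3) = mex{} = 0
g(4) = mex{0} = 1
g(5) = mex{0} = 1
g(6) = mex{0} = 1
g(7) = mex{0} = 1
g(8) = mex{0,1} = 2
g(9) = mex{1} = 0
So g(9) = 0.
The value of a disjunctive sum is the nim-sum of the parts.
Combined value = 10 ⊕ 0 = 10.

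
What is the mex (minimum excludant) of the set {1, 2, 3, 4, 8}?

0 is not in the set, so the mex is 0.

0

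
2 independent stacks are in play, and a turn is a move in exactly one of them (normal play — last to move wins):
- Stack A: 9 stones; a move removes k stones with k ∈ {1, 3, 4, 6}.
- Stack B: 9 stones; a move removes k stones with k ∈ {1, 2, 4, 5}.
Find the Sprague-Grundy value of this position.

0

Grundy values for stack A (subtraction set {1, 3, 4, 6}):
g(0) = mex{} = 0
g(1) = mex{0} = 1
g(2) = mex{1} = 0
g(3) = mex{0} = 1
g(4) = mex{0,1} = 2
g(5) = mex{0,1,2} = 3
g(6) = mex{0,1,3} = 2
g(7) = mex{1,2} = 0
g(8) = mex{0,2,3} = 1
g(9) = mex{1,2,3} = 0
So g(9) = 0.
Grundy values for stack B (subtraction set {1, 2, 4, 5}):
g(0) = mex{} = 0
g(1) = mex{0} = 1
g(2) = mex{0,1} = 2
g(3) = mex{1,2} = 0
g(4) = mex{0,2} = 1
g(5) = mex{0,1} = 2
g(6) = mex{1,2} = 0
g(7) = mex{0,2} = 1
g(8) = mex{0,1} = 2
g(9) = mex{1,2} = 0
So g(9) = 0.
By the Sprague-Grundy theorem, the Grundy value of a sum of independent games is the XOR of the component values.
Combined value = 0 ⊕ 0 = 0.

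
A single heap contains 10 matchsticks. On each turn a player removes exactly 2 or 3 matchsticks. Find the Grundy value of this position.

0

Build the Grundy sequence with g(k) = mex{g(k−s) : s ∈ {2, 3}, s ≤ k}:
k:     0  1  2  3  4  5  6  7  8  9 10
g(k):  0  0  1  1  2  0  0  1  1  2  0
So g(10) = 0.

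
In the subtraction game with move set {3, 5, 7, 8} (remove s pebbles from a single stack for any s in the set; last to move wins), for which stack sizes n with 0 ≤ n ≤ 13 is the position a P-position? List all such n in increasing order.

Grundy values for subtraction set {3, 5, 7, 8}:
k:     0  1  2  3  4  5  6  7  8  9 10 11 12 13
g(k):  0  0  0  1  1  1  2  2  2  3  3  0  0  0
The P-positions (g = 0) in 0..13 are 0, 1, 2, 11, 12, 13.

0, 1, 2, 11, 12, 13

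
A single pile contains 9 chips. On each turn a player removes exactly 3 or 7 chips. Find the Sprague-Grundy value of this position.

Grundy values for subtraction set {3, 7}:
k:     0  1  2  3  4  5  6  7  8  9
g(k):  0  0  0  1  1  1  0  2  2  1
So g(9) = 1.

1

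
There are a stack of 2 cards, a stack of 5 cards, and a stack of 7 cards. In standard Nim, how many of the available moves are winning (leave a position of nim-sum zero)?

0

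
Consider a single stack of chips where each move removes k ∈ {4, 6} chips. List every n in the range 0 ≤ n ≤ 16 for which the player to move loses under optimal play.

0, 1, 2, 3, 10, 11, 12, 13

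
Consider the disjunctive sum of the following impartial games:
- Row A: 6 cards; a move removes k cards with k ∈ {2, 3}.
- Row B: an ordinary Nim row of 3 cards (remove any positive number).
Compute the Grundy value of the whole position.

3

For row A, compute g(0), g(1), … with moves {2, 3}:
g(0) = mex{} = 0
g(1) = mex{} = 0
g(2) = mex{0} = 1
g(3) = mex{0} = 1
g(4) = mex{0,1} = 2
g(5) = mex{1} = 0
g(6) = mex{1,2} = 0
So g(6) = 0.
Row B is a plain Nim row of size 3, so its Grundy value is 3.
By the Sprague-Grundy theorem, the Grundy value of a sum of independent games is the XOR of the component values.
Combined value = 0 XOR 3 = 3.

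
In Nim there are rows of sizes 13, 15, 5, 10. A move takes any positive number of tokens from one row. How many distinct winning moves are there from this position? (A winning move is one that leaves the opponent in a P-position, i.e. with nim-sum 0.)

3

In binary:
  1101  (13)
  1111  (15)
  0101  (5)
  1010  (10)
  ----
  1101  (13)
The overall nim-sum is X = 13. A row of size p has a winning move iff p XOR X < p (reduce it to p XOR X).
  13: 13 XOR 13 = 0 < 13 — winning move (to 0).
  15: 15 XOR 13 = 2 < 15 — winning move (to 2).
  5: 5 XOR 13 = 8 ≥ 5 — no move.
  10: 10 XOR 13 = 7 < 10 — winning move (to 7).
That gives 3 winning moves.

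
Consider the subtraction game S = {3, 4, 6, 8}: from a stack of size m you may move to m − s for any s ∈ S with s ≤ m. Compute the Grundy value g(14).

1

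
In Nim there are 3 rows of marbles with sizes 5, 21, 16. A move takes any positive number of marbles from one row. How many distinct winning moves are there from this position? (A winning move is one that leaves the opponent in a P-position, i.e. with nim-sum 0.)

0

Write each in binary and XOR column by column:
  00101  (5)
  10101  (21)
  10000  (16)
  -----
  00000  (0)
The nim-sum is already 0, so every move leaves a nonzero nim-sum — there are no winning moves.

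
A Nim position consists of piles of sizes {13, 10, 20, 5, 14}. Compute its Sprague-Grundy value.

24

Compute the nim-sum pairwise:
13 XOR 10 = 7
7 XOR 20 = 19
19 XOR 5 = 22
22 XOR 14 = 24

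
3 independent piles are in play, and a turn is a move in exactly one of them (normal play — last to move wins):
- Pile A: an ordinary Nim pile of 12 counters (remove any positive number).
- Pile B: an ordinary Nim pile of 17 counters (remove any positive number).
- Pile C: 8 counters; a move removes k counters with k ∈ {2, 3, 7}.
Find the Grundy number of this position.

Pile A is a plain Nim pile of size 12, so its Grundy value is 12.
Pile B is a plain Nim pile of size 17, so its Grundy value is 17.
Build the Grundy sequence for pile C with g(k) = mex{g(k−s) : s ∈ {2, 3, 7}, s ≤ k}:
g(0) = mex{} = 0
g(1) = mex{} = 0
g(2) = mex{0} = 1
g(3) = mex{0} = 1
g(4) = mex{0,1} = 2
g(5) = mex{1} = 0
g(6) = mex{1,2} = 0
g(7) = mex{0,2} = 1
g(8) = mex{0} = 1
So g(8) = 1.
The value of a disjunctive sum is the nim-sum of the parts.
Combined value = 12 ⊕ 17 ⊕ 1 = 28.

28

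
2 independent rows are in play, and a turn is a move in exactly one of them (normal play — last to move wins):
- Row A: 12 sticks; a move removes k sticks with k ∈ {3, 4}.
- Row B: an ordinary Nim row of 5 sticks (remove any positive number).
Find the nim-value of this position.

4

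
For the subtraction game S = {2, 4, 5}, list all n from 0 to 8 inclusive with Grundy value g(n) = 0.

0, 1, 7, 8

Build the Grundy sequence with g(k) = mex{g(k−s) : s ∈ {2, 4, 5}, s ≤ k}:
g(0) = mex{} = 0
g(1) = mex{} = 0
g(2) = mex{0} = 1
g(3) = mex{0} = 1
g(4) = mex{0,1} = 2
g(5) = mex{0,1} = 2
g(6) = mex{0,1,2} = 3
g(7) = mex{1,2} = 0
g(8) = mex{1,2,3} = 0
The P-positions (g = 0) in 0..8 are 0, 1, 7, 8.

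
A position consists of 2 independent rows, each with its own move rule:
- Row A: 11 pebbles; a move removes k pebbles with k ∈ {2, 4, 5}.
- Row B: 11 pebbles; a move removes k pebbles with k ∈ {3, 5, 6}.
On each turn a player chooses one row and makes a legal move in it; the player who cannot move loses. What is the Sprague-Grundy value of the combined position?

For row A, compute g(0), g(1), … with moves {2, 4, 5}:
g(0) = mex{} = 0
g(1) = mex{} = 0
g(2) = mex{0} = 1
g(3) = mex{0} = 1
g(4) = mex{0,1} = 2
g(5) = mex{0,1} = 2
g(6) = mex{0,1,2} = 3
g(7) = mex{1,2} = 0
g(8) = mex{1,2,3} = 0
g(9) = mex{0,2} = 1
g(10) = mex{0,2,3} = 1
g(11) = mex{0,1,3} = 2
So g(11) = 2.
Grundy values for row B (subtraction set {3, 5, 6}):
k:     0  1  2  3  4  5  6  7  8  9 10 11
g(k):  0  0  0  1  1  1  2  2  2  0  0  0
So g(11) = 0.
By the Sprague-Grundy theorem, the Grundy value of a sum of independent games is the XOR of the component values.
Combined value = 2 ⊕ 0 = 2.

2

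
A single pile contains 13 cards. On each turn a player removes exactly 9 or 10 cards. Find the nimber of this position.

Grundy values for subtraction set {9, 10}:
g(0) = mex{} = 0
g(1) = mex{} = 0
g(2) = mex{} = 0
g(3) = mex{} = 0
g(4) = mex{} = 0
g(5) = mex{} = 0
g(6) = mex{} = 0
g(7) = mex{} = 0
g(8) = mex{} = 0
g(9) = mex{0} = 1
g(10) = mex{0} = 1
g(11) = mex{0} = 1
g(12) = mex{0} = 1
g(13) = mex{0} = 1
So g(13) = 1.

1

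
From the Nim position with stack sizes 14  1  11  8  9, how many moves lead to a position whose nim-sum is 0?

Compute the nim-sum pairwise:
14 ^ 1 = 15
15 ^ 11 = 4
4 ^ 8 = 12
12 ^ 9 = 5
The overall nim-sum is X = 5. A stack of size p has a winning move iff p XOR X < p (reduce it to p XOR X).
  14: 14 XOR 5 = 11 < 14 — winning move (to 11).
  1: 1 XOR 5 = 4 ≥ 1 — no move.
  11: 11 XOR 5 = 14 ≥ 11 — no move.
  8: 8 XOR 5 = 13 ≥ 8 — no move.
  9: 9 XOR 5 = 12 ≥ 9 — no move.
That gives 1 winning move.

1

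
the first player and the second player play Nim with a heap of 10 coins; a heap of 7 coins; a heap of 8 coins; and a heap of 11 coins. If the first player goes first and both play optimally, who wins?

Nim-sum: 10 ^ 7 ^ 8 ^ 11 = 14.
The nim-sum is 14 ≠ 0, so this is an N-position: the player to move can win; the first player has a winning move.

the first player wins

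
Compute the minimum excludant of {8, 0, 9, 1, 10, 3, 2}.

4

The values 0, 1, 2, 3 are all present; 4 is the first non-negative integer missing from the set.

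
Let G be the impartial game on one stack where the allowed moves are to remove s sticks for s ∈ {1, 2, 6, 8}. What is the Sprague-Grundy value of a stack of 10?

Build the Grundy sequence with g(k) = mex{g(k−s) : s ∈ {1, 2, 6, 8}, s ≤ k}:
k:     0  1  2  3  4  5  6  7  8  9 10
g(k):  0  1  2  0  1  2  3  0  1  2  0
So g(10) = 0.

0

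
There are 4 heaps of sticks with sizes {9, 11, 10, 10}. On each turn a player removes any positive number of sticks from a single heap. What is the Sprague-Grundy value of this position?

2

In binary:
  1001  (9)
  1011  (11)
  1010  (10)
  1010  (10)
  ----
  0010  (2)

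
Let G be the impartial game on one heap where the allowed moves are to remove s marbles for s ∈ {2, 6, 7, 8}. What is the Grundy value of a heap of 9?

2

Build the Grundy sequence with g(k) = mex{g(k−s) : s ∈ {2, 6, 7, 8}, s ≤ k}:
g(0) = mex{} = 0
g(1) = mex{} = 0
g(2) = mex{0} = 1
g(3) = mex{0} = 1
g(4) = mex{1} = 0
g(5) = mex{1} = 0
g(6) = mex{0} = 1
g(7) = mex{0} = 1
g(8) = mex{0,1} = 2
g(9) = mex{0,1} = 2
So g(9) = 2.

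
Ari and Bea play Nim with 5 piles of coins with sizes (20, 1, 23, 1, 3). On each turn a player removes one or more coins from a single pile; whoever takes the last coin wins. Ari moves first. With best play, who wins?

Bea wins

Compute the nim-sum pairwise:
20 ^ 1 = 21
21 ^ 23 = 2
2 ^ 1 = 3
3 ^ 3 = 0
The nim-sum is 0, so this is a P-position: the player to move is in a losing position under optimal play; Ari is about to move from it and so loses — Bea wins.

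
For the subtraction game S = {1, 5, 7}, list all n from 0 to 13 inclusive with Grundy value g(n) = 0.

0, 2, 4, 6, 8, 10, 12

Compute g(0), g(1), … for moves {1, 5, 7}:
g(0) = mex{} = 0
g(1) = mex{0} = 1
g(2) = mex{1} = 0
g(3) = mex{0} = 1
g(4) = mex{1} = 0
g(5) = mex{0} = 1
g(6) = mex{1} = 0
g(7) = mex{0} = 1
g(8) = mex{1} = 0
g(9) = mex{0} = 1
g(10) = mex{1} = 0
g(11) = mex{0} = 1
g(12) = mex{1} = 0
g(13) = mex{0} = 1
The P-positions (g = 0) in 0..13 are 0, 2, 4, 6, 8, 10, 12.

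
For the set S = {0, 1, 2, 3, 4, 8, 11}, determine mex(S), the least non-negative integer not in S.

The values 0, 1, 2, 3, 4 are all present; 5 is the first non-negative integer missing from the set.

5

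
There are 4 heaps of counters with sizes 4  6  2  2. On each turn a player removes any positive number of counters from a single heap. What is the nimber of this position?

2

Bitwise XOR of the heap sizes:
  100  (4)
  110  (6)
  010  (2)
  010  (2)
  ---
  010  (2)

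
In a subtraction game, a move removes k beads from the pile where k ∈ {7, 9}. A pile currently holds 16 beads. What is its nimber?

Grundy values for subtraction set {7, 9}:
k:     0  1  2  3  4  5  6  7  8  9 10 11 12 13 14 15 16
g(k):  0  0  0  0  0  0  0  1  1  1  1  1  1  1  2  2  0
So g(16) = 0.

0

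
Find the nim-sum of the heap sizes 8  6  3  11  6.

0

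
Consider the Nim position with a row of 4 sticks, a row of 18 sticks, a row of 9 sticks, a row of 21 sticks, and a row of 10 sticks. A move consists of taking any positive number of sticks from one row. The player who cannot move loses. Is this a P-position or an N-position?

Write each in binary and XOR column by column:
  00100  (4)
  10010  (18)
  01001  (9)
  10101  (21)
  01010  (10)
  -----
  00000  (0)
The nim-sum is 0, so this is a P-position: the player to move is in a losing position under optimal play.

P-position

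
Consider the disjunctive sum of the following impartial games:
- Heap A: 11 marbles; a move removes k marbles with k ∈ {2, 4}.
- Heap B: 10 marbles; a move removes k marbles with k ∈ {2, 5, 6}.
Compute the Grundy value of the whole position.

3

For heap A, compute g(0), g(1), … with moves {2, 4}:
g(0) = mex{} = 0
g(1) = mex{} = 0
g(2) = mex{0} = 1
g(3) = mex{0} = 1
g(4) = mex{0,1} = 2
g(5) = mex{0,1} = 2
g(6) = mex{1,2} = 0
g(7) = mex{1,2} = 0
g(8) = mex{0,2} = 1
g(9) = mex{0,2} = 1
g(10) = mex{0,1} = 2
g(11) = mex{0,1} = 2
So g(11) = 2.
Build the Grundy sequence for heap B with g(k) = mex{g(k−s) : s ∈ {2, 5, 6}, s ≤ k}:
k:     0  1  2  3  4  5  6  7  8  9 10
g(k):  0  0  1  1  0  2  1  3  0  2  1
So g(10) = 1.
By the Sprague-Grundy theorem, the Grundy value of a sum of independent games is the XOR of the component values.
Combined value = 2 XOR 1 = 3.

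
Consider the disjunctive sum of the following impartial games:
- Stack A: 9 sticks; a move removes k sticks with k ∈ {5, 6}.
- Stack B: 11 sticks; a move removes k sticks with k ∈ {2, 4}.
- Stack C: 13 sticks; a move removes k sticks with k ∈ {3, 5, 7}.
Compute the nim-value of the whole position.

2

Build the Grundy sequence for stack A with g(k) = mex{g(k−s) : s ∈ {5, 6}, s ≤ k}:
g(0) = mex{} = 0
g(1) = mex{} = 0
g(2) = mex{} = 0
g(3) = mex{} = 0
g(4) = mex{} = 0
g(5) = mex{0} = 1
g(6) = mex{0} = 1
g(7) = mex{0} = 1
g(8) = mex{0} = 1
g(9) = mex{0} = 1
So g(9) = 1.
For stack B, compute g(0), g(1), … with moves {2, 4}:
g(0) = mex{} = 0
g(1) = mex{} = 0
g(2) = mex{0} = 1
g(3) = mex{0} = 1
g(4) = mex{0,1} = 2
g(5) = mex{0,1} = 2
g(6) = mex{1,2} = 0
g(7) = mex{1,2} = 0
g(8) = mex{0,2} = 1
g(9) = mex{0,2} = 1
g(10) = mex{0,1} = 2
g(11) = mex{0,1} = 2
So g(11) = 2.
For stack C, compute g(0), g(1), … with moves {3, 5, 7}:
g(0) = mex{} = 0
g(1) = mex{} = 0
g(2) = mex{} = 0
g(3) = mex{0} = 1
g(4) = mex{0} = 1
g(5) = mex{0} = 1
g(6) = mex{0,1} = 2
g(7) = mex{0,1} = 2
g(8) = mex{0,1} = 2
g(9) = mex{0,1,2} = 3
g(10) = mex{1,2} = 0
g(11) = mex{1,2} = 0
g(12) = mex{1,2,3} = 0
g(13) = mex{0,2} = 1
So g(13) = 1.
By the Sprague-Grundy theorem, the Grundy value of a sum of independent games is the XOR of the component values.
Combined value = 1 ⊕ 2 ⊕ 1 = 2.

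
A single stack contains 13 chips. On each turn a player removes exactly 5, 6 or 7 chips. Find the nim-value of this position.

0

Grundy values for subtraction set {5, 6, 7}:
k:     0  1  2  3  4  5  6  7  8  9 10 11 12 13
g(k):  0  0  0  0  0  1  1  1  1  1  2  2  0  0
So g(13) = 0.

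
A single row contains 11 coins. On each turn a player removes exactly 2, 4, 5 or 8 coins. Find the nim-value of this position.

Compute g(0), g(1), … for moves {2, 4, 5, 8}:
k:     0  1  2  3  4  5  6  7  8  9 10 11
g(k):  0  0  1  1  2  2  3  0  4  1  0  2
So g(11) = 2.

2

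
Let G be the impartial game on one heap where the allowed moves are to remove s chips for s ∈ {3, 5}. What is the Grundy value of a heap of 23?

2

Build the Grundy sequence with g(k) = mex{g(k−s) : s ∈ {3, 5}, s ≤ k}:
k:     0  1  2  3  4  5  6  7  8  9 10 11 12 13 14 15 16 17 18 19 20 21 22 23
g(k):  0  0  0  1  1  1  2  2  0  0  0  1  1  1  2  2  0  0  0  1  1  1  2  2
So g(23) = 2.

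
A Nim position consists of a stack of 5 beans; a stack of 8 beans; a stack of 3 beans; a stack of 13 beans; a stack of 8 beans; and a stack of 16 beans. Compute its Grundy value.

Nim-sum: 5 ⊕ 8 ⊕ 3 ⊕ 13 ⊕ 8 ⊕ 16 = 27.

27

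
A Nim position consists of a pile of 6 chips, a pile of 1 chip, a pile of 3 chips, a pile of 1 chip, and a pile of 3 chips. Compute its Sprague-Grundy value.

6

Compute the nim-sum pairwise:
6 ⊕ 1 = 7
7 ⊕ 3 = 4
4 ⊕ 1 = 5
5 ⊕ 3 = 6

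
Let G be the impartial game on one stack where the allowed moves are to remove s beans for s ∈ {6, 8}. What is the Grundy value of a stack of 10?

1

Build the Grundy sequence with g(k) = mex{g(k−s) : s ∈ {6, 8}, s ≤ k}:
k:     0  1  2  3  4  5  6  7  8  9 10
g(k):  0  0  0  0  0  0  1  1  1  1  1
So g(10) = 1.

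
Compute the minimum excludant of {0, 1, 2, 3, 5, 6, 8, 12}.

4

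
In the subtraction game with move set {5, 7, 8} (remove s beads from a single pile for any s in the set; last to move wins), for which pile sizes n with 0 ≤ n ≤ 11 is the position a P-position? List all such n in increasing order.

Grundy values for subtraction set {5, 7, 8}:
g(0) = mex{} = 0
g(1) = mex{} = 0
g(2) = mex{} = 0
g(3) = mex{} = 0
g(4) = mex{} = 0
g(5) = mex{0} = 1
g(6) = mex{0} = 1
g(7) = mex{0} = 1
g(8) = mex{0} = 1
g(9) = mex{0} = 1
g(10) = mex{0,1} = 2
g(11) = mex{0,1} = 2
The P-positions (g = 0) in 0..11 are 0, 1, 2, 3, 4.

0, 1, 2, 3, 4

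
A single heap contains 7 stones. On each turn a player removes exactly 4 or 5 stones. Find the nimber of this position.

1

Compute g(0), g(1), … for moves {4, 5}:
k:     0  1  2  3  4  5  6  7
g(k):  0  0  0  0  1  1  1  1
So g(7) = 1.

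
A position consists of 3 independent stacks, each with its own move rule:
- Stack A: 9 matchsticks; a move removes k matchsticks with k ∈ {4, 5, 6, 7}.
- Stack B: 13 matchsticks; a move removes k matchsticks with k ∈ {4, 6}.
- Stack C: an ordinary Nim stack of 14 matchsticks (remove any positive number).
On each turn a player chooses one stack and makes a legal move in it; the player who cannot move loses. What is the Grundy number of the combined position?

For stack A, compute g(0), g(1), … with moves {4, 5, 6, 7}:
g(0) = mex{} = 0
g(1) = mex{} = 0
g(2) = mex{} = 0
g(3) = mex{} = 0
g(4) = mex{0} = 1
g(5) = mex{0} = 1
g(6) = mex{0} = 1
g(7) = mex{0} = 1
g(8) = mex{0,1} = 2
g(9) = mex{0,1} = 2
So g(9) = 2.
For stack B, compute g(0), g(1), … with moves {4, 6}:
g(0) = mex{} = 0
g(1) = mex{} = 0
g(2) = mex{} = 0
g(3) = mex{} = 0
g(4) = mex{0} = 1
g(5) = mex{0} = 1
g(6) = mex{0} = 1
g(7) = mex{0} = 1
g(8) = mex{0,1} = 2
g(9) = mex{0,1} = 2
g(10) = mex{1} = 0
g(11) = mex{1} = 0
g(12) = mex{1,2} = 0
g(13) = mex{1,2} = 0
So g(13) = 0.
Stack C is a plain Nim stack of size 14, so its Grundy value is 14.
By the Sprague-Grundy theorem, the Grundy value of a sum of independent games is the XOR of the component values.
Combined value = 2 ⊕ 0 ⊕ 14 = 12.

12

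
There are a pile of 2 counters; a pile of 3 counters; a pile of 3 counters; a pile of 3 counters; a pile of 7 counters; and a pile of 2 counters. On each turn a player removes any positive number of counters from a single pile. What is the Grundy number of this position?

4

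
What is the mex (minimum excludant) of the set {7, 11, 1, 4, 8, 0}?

The values 0, 1 are all present; 2 is the first non-negative integer missing from the set.

2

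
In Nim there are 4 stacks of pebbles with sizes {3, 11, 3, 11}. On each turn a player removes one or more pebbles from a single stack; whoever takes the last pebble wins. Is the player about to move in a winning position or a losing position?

Nim-sum: 3 ^ 11 ^ 3 ^ 11 = 0.
The nim-sum is 0, so this is a P-position: the player to move is in a losing position under optimal play.

Losing position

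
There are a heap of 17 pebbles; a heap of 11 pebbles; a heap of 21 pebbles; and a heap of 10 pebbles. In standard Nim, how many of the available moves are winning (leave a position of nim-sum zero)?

Write each in binary and XOR column by column:
  10001  (17)
  01011  (11)
  10101  (21)
  01010  (10)
  -----
  00101  (5)
The overall nim-sum is X = 5. A heap of size p has a winning move iff p XOR X < p (reduce it to p XOR X).
  17: 17 XOR 5 = 20 ≥ 17 — no move.
  11: 11 XOR 5 = 14 ≥ 11 — no move.
  21: 21 XOR 5 = 16 < 21 — winning move (to 16).
  10: 10 XOR 5 = 15 ≥ 10 — no move.
That gives 1 winning move.

1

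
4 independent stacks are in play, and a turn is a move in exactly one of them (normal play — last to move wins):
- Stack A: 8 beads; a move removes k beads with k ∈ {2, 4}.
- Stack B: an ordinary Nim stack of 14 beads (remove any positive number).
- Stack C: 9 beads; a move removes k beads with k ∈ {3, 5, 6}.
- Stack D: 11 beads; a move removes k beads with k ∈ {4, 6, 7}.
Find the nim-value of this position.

15

Build the Grundy sequence for stack A with g(k) = mex{g(k−s) : s ∈ {2, 4}, s ≤ k}:
g(0) = mex{} = 0
g(1) = mex{} = 0
g(2) = mex{0} = 1
g(3) = mex{0} = 1
g(4) = mex{0,1} = 2
g(5) = mex{0,1} = 2
g(6) = mex{1,2} = 0
g(7) = mex{1,2} = 0
g(8) = mex{0,2} = 1
So g(8) = 1.
Stack B is a plain Nim stack of size 14, so its Grundy value is 14.
Build the Grundy sequence for stack C with g(k) = mex{g(k−s) : s ∈ {3, 5, 6}, s ≤ k}:
k:     0  1  2  3  4  5  6  7  8  9
g(k):  0  0  0  1  1  1  2  2  2  0
So g(9) = 0.
For stack D, compute g(0), g(1), … with moves {4, 6, 7}:
g(0) = mex{} = 0
g(1) = mex{} = 0
g(2) = mex{} = 0
g(3) = mex{} = 0
g(4) = mex{0} = 1
g(5) = mex{0} = 1
g(6) = mex{0} = 1
g(7) = mex{0} = 1
g(8) = mex{0,1} = 2
g(9) = mex{0,1} = 2
g(10) = mex{0,1} = 2
g(11) = mex{1} = 0
So g(11) = 0.
By the Sprague-Grundy theorem, the Grundy value of a sum of independent games is the XOR of the component values.
Combined value = 1 XOR 14 XOR 0 XOR 0 = 15.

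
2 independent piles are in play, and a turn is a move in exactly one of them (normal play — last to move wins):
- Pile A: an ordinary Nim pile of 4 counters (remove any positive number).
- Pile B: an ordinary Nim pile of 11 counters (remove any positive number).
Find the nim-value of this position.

15

Pile A is a plain Nim pile of size 4, so its Grundy value is 4.
Pile B is a plain Nim pile of size 11, so its Grundy value is 11.
The value of a disjunctive sum is the nim-sum of the parts.
Combined value = 4 ⊕ 11 = 15.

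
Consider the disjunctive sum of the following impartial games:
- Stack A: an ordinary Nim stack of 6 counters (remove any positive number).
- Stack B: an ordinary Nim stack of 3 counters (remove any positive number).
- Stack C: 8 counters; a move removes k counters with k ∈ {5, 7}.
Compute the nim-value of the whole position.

Stack A is a plain Nim stack of size 6, so its Grundy value is 6.
Stack B is a plain Nim stack of size 3, so its Grundy value is 3.
Grundy values for stack C (subtraction set {5, 7}):
g(0) = mex{} = 0
g(1) = mex{} = 0
g(2) = mex{} = 0
g(3) = mex{} = 0
g(4) = mex{} = 0
g(5) = mex{0} = 1
g(6) = mex{0} = 1
g(7) = mex{0} = 1
g(8) = mex{0} = 1
So g(8) = 1.
The value of a disjunctive sum is the nim-sum of the parts.
Combined value = 6 XOR 3 XOR 1 = 4.

4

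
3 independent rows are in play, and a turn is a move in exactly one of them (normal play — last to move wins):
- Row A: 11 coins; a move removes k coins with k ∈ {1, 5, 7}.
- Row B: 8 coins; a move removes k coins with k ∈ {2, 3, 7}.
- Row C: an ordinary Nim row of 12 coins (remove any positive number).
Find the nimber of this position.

Grundy values for row A (subtraction set {1, 5, 7}):
k:     0  1  2  3  4  5  6  7  8  9 10 11
g(k):  0  1  0  1  0  1  0  1  0  1  0  1
So g(11) = 1.
For row B, compute g(0), g(1), … with moves {2, 3, 7}:
g(0) = mex{} = 0
g(1) = mex{} = 0
g(2) = mex{0} = 1
g(3) = mex{0} = 1
g(4) = mex{0,1} = 2
g(5) = mex{1} = 0
g(6) = mex{1,2} = 0
g(7) = mex{0,2} = 1
g(8) = mex{0} = 1
So g(8) = 1.
Row C is a plain Nim row of size 12, so its Grundy value is 12.
By the Sprague-Grundy theorem, the Grundy value of a sum of independent games is the XOR of the component values.
Combined value = 1 ⊕ 1 ⊕ 12 = 12.

12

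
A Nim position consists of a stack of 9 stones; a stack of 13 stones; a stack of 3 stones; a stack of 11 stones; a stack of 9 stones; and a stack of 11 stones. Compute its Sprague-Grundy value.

14

In binary:
  1001  (9)
  1101  (13)
  0011  (3)
  1011  (11)
  1001  (9)
  1011  (11)
  ----
  1110  (14)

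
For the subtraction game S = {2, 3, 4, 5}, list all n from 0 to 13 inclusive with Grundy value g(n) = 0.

0, 1, 7, 8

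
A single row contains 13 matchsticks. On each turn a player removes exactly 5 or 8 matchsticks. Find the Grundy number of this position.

Grundy values for subtraction set {5, 8}:
g(0) = mex{} = 0
g(1) = mex{} = 0
g(2) = mex{} = 0
g(3) = mex{} = 0
g(4) = mex{} = 0
g(5) = mex{0} = 1
g(6) = mex{0} = 1
g(7) = mex{0} = 1
g(8) = mex{0} = 1
g(9) = mex{0} = 1
g(10) = mex{0,1} = 2
g(11) = mex{0,1} = 2
g(12) = mex{0,1} = 2
g(13) = mex{1} = 0
So g(13) = 0.

0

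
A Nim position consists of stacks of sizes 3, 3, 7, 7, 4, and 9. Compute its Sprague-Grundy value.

Compute the nim-sum pairwise:
3 XOR 3 = 0
0 XOR 7 = 7
7 XOR 7 = 0
0 XOR 4 = 4
4 XOR 9 = 13

13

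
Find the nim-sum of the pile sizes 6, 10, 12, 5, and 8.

13

Bitwise XOR of the heap sizes:
  0110  (6)
  1010  (10)
  1100  (12)
  0101  (5)
  1000  (8)
  ----
  1101  (13)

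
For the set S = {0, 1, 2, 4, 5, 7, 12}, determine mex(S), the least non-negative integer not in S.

3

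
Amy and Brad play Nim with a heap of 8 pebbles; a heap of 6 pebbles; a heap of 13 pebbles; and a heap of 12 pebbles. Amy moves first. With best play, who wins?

Bitwise XOR of the heap sizes:
  1000  (8)
  0110  (6)
  1101  (13)
  1100  (12)
  ----
  1111  (15)
The nim-sum is 15 ≠ 0, so this is an N-position: the player to move can win; Amy has a winning move.

Amy wins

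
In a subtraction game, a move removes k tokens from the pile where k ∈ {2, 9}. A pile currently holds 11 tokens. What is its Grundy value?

0

Grundy values for subtraction set {2, 9}:
g(0) = mex{} = 0
g(1) = mex{} = 0
g(2) = mex{0} = 1
g(3) = mex{0} = 1
g(4) = mex{1} = 0
g(5) = mex{1} = 0
g(6) = mex{0} = 1
g(7) = mex{0} = 1
g(8) = mex{1} = 0
g(9) = mex{0,1} = 2
g(10) = mex{0} = 1
g(11) = mex{1,2} = 0
So g(11) = 0.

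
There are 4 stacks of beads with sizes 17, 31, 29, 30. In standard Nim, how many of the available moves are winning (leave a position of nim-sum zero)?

3

Compute the nim-sum pairwise:
17 ⊕ 31 = 14
14 ⊕ 29 = 19
19 ⊕ 30 = 13
The overall nim-sum is X = 13. A stack of size p has a winning move iff p XOR X < p (reduce it to p XOR X).
  17: 17 XOR 13 = 28 ≥ 17 — no move.
  31: 31 XOR 13 = 18 < 31 — winning move (to 18).
  29: 29 XOR 13 = 16 < 29 — winning move (to 16).
  30: 30 XOR 13 = 19 < 30 — winning move (to 19).
That gives 3 winning moves.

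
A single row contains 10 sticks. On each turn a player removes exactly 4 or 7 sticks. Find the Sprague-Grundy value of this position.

2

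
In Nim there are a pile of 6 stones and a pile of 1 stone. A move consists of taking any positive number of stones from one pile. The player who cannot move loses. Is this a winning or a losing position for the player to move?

Winning position

Compute the nim-sum pairwise:
6 ^ 1 = 7
The nim-sum is 7 ≠ 0, so this is an N-position: the player to move can win.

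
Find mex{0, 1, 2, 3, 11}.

4

The values 0, 1, 2, 3 are all present; 4 is the first non-negative integer missing from the set.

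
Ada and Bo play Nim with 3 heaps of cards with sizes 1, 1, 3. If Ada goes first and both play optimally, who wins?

Nim-sum: 1 ⊕ 1 ⊕ 3 = 3.
The nim-sum is 3 ≠ 0, so this is an N-position: the player to move can win; Ada has a winning move.

Ada wins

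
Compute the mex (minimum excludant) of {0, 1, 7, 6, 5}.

The values 0, 1 are all present; 2 is the first non-negative integer missing from the set.

2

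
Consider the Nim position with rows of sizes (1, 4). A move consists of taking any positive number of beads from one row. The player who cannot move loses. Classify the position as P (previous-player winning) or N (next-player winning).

Nim-sum: 1 ⊕ 4 = 5.
The nim-sum is 5 ≠ 0, so this is an N-position: the player to move can win.

N-position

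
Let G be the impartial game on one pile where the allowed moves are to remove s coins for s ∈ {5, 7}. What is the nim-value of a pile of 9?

Build the Grundy sequence with g(k) = mex{g(k−s) : s ∈ {5, 7}, s ≤ k}:
g(0) = mex{} = 0
g(1) = mex{} = 0
g(2) = mex{} = 0
g(3) = mex{} = 0
g(4) = mex{} = 0
g(5) = mex{0} = 1
g(6) = mex{0} = 1
g(7) = mex{0} = 1
g(8) = mex{0} = 1
g(9) = mex{0} = 1
So g(9) = 1.

1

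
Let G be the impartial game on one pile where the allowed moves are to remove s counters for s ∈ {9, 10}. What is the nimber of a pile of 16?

1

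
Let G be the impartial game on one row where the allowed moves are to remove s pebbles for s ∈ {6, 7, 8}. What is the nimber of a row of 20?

1

Grundy values for subtraction set {6, 7, 8}:
k:     0  1  2  3  4  5  6  7  8  9 10 11 12 13 14 15 16 17 18 19 20
g(k):  0  0  0  0  0  0  1  1  1  1  1  1  2  2  0  0  0  0  0  0  1
So g(20) = 1.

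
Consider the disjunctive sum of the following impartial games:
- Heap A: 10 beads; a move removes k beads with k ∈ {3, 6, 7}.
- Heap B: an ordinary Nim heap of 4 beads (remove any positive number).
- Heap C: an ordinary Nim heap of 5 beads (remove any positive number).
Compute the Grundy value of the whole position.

For heap A, compute g(0), g(1), … with moves {3, 6, 7}:
g(0) = mex{} = 0
g(1) = mex{} = 0
g(2) = mex{} = 0
g(3) = mex{0} = 1
g(4) = mex{0} = 1
g(5) = mex{0} = 1
g(6) = mex{0,1} = 2
g(7) = mex{0,1} = 2
g(8) = mex{0,1} = 2
g(9) = mex{0,1,2} = 3
g(10) = mex{1,2} = 0
So g(10) = 0.
Heap B is a plain Nim heap of size 4, so its Grundy value is 4.
Heap C is a plain Nim heap of size 5, so its Grundy value is 5.
By the Sprague-Grundy theorem, the Grundy value of a sum of independent games is the XOR of the component values.
Combined value = 0 ⊕ 4 ⊕ 5 = 1.

1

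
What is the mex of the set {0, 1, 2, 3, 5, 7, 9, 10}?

4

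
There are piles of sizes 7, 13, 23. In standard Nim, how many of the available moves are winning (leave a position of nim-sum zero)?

1

Nim-sum: 7 ^ 13 ^ 23 = 29.
The overall nim-sum is X = 29. A pile of size p has a winning move iff p XOR X < p (reduce it to p XOR X).
  7: 7 XOR 29 = 26 ≥ 7 — no move.
  13: 13 XOR 29 = 16 ≥ 13 — no move.
  23: 23 XOR 29 = 10 < 23 — winning move (to 10).
That gives 1 winning move.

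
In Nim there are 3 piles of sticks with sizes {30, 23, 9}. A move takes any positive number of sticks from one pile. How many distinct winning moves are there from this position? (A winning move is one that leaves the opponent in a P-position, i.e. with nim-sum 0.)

0

Nim-sum: 30 XOR 23 XOR 9 = 0.
The nim-sum is already 0, so every move leaves a nonzero nim-sum — there are no winning moves.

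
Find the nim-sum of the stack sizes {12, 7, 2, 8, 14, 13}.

2

Compute the nim-sum pairwise:
12 ⊕ 7 = 11
11 ⊕ 2 = 9
9 ⊕ 8 = 1
1 ⊕ 14 = 15
15 ⊕ 13 = 2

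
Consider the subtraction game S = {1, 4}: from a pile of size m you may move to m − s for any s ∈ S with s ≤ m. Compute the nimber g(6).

Build the Grundy sequence with g(k) = mex{g(k−s) : s ∈ {1, 4}, s ≤ k}:
g(0) = mex{} = 0
g(1) = mex{0} = 1
g(2) = mex{1} = 0
g(3) = mex{0} = 1
g(4) = mex{0,1} = 2
g(5) = mex{1,2} = 0
g(6) = mex{0} = 1
So g(6) = 1.

1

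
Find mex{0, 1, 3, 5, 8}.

The values 0, 1 are all present; 2 is the first non-negative integer missing from the set.

2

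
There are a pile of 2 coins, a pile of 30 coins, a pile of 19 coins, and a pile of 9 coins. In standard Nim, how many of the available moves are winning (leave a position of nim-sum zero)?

1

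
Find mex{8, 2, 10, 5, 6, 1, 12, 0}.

The values 0, 1, 2 are all present; 3 is the first non-negative integer missing from the set.

3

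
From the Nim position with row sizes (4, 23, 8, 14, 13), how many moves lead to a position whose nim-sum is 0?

1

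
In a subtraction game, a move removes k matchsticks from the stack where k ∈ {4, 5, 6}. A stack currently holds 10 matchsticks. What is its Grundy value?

0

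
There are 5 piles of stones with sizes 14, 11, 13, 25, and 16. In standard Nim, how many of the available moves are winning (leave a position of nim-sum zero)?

In binary:
  01110  (14)
  01011  (11)
  01101  (13)
  11001  (25)
  10000  (16)
  -----
  00001  (1)
The overall nim-sum is X = 1. A pile of size p has a winning move iff p XOR X < p (reduce it to p XOR X).
  14: 14 XOR 1 = 15 ≥ 14 — no move.
  11: 11 XOR 1 = 10 < 11 — winning move (to 10).
  13: 13 XOR 1 = 12 < 13 — winning move (to 12).
  25: 25 XOR 1 = 24 < 25 — winning move (to 24).
  16: 16 XOR 1 = 17 ≥ 16 — no move.
That gives 3 winning moves.

3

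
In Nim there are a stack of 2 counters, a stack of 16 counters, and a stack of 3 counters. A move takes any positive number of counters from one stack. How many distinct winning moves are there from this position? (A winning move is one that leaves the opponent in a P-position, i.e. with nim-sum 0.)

Bitwise XOR of the heap sizes:
  00010  (2)
  10000  (16)
  00011  (3)
  -----
  10001  (17)
The overall nim-sum is X = 17. A stack of size p has a winning move iff p XOR X < p (reduce it to p XOR X).
  2: 2 XOR 17 = 19 ≥ 2 — no move.
  16: 16 XOR 17 = 1 < 16 — winning move (to 1).
  3: 3 XOR 17 = 18 ≥ 3 — no move.
That gives 1 winning move.

1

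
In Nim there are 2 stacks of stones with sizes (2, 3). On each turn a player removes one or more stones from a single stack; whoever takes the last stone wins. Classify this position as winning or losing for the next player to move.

Winning position

Bitwise XOR of the heap sizes:
  10  (2)
  11  (3)
  --
  01  (1)
The nim-sum is 1 ≠ 0, so this is an N-position: the player to move can win.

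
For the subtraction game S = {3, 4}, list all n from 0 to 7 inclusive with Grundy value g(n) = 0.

0, 1, 2, 7

Build the Grundy sequence with g(k) = mex{g(k−s) : s ∈ {3, 4}, s ≤ k}:
k:     0  1  2  3  4  5  6  7
g(k):  0  0  0  1  1  1  2  0
The P-positions (g = 0) in 0..7 are 0, 1, 2, 7.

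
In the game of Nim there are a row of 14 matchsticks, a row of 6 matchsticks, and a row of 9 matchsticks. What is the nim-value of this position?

1

Nim-sum: 14 ^ 6 ^ 9 = 1.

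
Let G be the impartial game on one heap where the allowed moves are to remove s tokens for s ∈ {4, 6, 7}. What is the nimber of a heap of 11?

Grundy values for subtraction set {4, 6, 7}:
g(0) = mex{} = 0
g(1) = mex{} = 0
g(2) = mex{} = 0
g(3) = mex{} = 0
g(4) = mex{0} = 1
g(5) = mex{0} = 1
g(6) = mex{0} = 1
g(7) = mex{0} = 1
g(8) = mex{0,1} = 2
g(9) = mex{0,1} = 2
g(10) = mex{0,1} = 2
g(11) = mex{1} = 0
So g(11) = 0.

0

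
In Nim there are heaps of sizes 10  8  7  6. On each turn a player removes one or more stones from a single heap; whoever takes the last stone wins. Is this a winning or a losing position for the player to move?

Winning position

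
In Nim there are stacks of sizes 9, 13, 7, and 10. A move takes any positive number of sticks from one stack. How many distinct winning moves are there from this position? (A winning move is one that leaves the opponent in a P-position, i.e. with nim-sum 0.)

3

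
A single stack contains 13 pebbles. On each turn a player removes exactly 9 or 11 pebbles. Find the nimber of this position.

1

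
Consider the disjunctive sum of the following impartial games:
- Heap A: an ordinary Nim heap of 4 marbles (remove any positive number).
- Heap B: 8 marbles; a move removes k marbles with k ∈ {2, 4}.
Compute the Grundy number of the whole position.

5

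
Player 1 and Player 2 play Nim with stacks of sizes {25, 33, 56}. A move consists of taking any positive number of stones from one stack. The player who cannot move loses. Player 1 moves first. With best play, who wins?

Player 2 wins

In binary:
  011001  (25)
  100001  (33)
  111000  (56)
  ------
  000000  (0)
The nim-sum is 0, so this is a P-position: the player to move is in a losing position under optimal play; Player 1 is about to move from it and so loses — Player 2 wins.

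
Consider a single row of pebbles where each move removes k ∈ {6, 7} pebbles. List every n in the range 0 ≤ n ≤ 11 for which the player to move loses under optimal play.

0, 1, 2, 3, 4, 5

Compute g(0), g(1), … for moves {6, 7}:
g(0) = mex{} = 0
g(1) = mex{} = 0
g(2) = mex{} = 0
g(3) = mex{} = 0
g(4) = mex{} = 0
g(5) = mex{} = 0
g(6) = mex{0} = 1
g(7) = mex{0} = 1
g(8) = mex{0} = 1
g(9) = mex{0} = 1
g(10) = mex{0} = 1
g(11) = mex{0} = 1
The P-positions (g = 0) in 0..11 are 0, 1, 2, 3, 4, 5.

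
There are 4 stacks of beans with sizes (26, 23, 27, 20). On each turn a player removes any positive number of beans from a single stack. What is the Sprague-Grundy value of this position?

In binary:
  11010  (26)
  10111  (23)
  11011  (27)
  10100  (20)
  -----
  00010  (2)

2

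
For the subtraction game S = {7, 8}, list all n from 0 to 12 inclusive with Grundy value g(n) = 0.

Grundy values for subtraction set {7, 8}:
g(0) = mex{} = 0
g(1) = mex{} = 0
g(2) = mex{} = 0
g(3) = mex{} = 0
g(4) = mex{} = 0
g(5) = mex{} = 0
g(6) = mex{} = 0
g(7) = mex{0} = 1
g(8) = mex{0} = 1
g(9) = mex{0} = 1
g(10) = mex{0} = 1
g(11) = mex{0} = 1
g(12) = mex{0} = 1
The P-positions (g = 0) in 0..12 are 0, 1, 2, 3, 4, 5, 6.

0, 1, 2, 3, 4, 5, 6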